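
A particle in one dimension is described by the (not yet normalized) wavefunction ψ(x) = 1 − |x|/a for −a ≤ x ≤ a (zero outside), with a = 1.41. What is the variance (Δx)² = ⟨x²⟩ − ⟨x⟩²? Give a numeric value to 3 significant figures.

0.199

Compute ⟨x⟩ and ⟨x²⟩ separately, then (Δx)² = ⟨x²⟩ − ⟨x⟩².
ψ is even, so ∫ over [−a, a] = 2∫₀ᵃ with ψ = 1 − x/a there: ∫₀ᵃ (1 − x/a)² dx = a/3, ∫₀ᵃ x²(1 − x/a)² dx = a³/30, ∫₀ᵃ x⁴(1 − x/a)² dx = a⁵/105.
Normalization: ∫|ψ|² dx = 0.94000.
⟨x⟩ = 0.0000 and ⟨x²⟩ = 0.19881.
(Δx)² = 0.19881 − (0.0000)² = 0.19881.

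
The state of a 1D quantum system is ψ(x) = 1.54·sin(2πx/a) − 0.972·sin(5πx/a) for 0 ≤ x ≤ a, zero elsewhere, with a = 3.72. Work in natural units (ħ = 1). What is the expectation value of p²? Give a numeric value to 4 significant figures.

p² ψ = −ħ² d²ψ/dx²; ⟨p²⟩ = −ħ² ∫ ψ*·ψ'' dx / ∫|ψ|² dx.
d²/dx² sin(jπx/a) = −(jπ/a)²·sin(jπx/a); on 0 ≤ x ≤ a, ∫sin²(jπx/a) dx = a/2 and ∫sin(jπx/a)·sin(lπx/a) dx = 0 for j ≠ l, so only diagonal terms survive in ∫|ψ|² and ∫ψ·ψ″; ∫ψ·ψ′ dx = [ψ²/2] between the walls = 0.
State is unnormalized: ∫|ψ|² dx = 6.1685, and ∫ψ*·(−ħ² ψ'') dx = 43.917, so ⟨p²⟩ = 43.917 / 6.1685.
⟨p²⟩ = 7.1196.

7.120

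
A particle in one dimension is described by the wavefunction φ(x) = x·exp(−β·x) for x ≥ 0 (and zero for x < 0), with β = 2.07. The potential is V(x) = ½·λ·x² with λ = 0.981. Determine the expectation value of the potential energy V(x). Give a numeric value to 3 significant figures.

⟨V⟩ = ∫ V(x)·|φ|² dx / ∫|φ|² dx.
Every integrand reduces to terms xʲ·e^(−2βx) on [0, ∞); use ∫₀^∞ xʲ·e^(−2βx) dx = j!/(2β)^(j+1).
State is unnormalized: ∫|φ|² dx = 0.028186, and ∫φ*·V(x)·φ dx = 0.0096794, so ⟨V⟩ = 0.0096794 / 0.028186.
⟨V⟩ = 0.34342.

0.343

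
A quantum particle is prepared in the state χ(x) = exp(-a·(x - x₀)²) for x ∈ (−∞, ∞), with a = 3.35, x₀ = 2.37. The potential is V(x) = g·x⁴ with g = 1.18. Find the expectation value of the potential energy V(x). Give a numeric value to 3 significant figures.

40.2

⟨V⟩ = ∫ V(x)·|χ|² dx / ∫|χ|² dx.
Gaussian moments (u = x − x₀): ∫u^(2j)·e^(−2au²) du = (2j−1)!!/(4a)^j · √(π/(2a)), odd powers integrate to 0; here √(π/(2a)) = 0.68476.
State is unnormalized: ∫|χ|² dx = 0.68476, and ∫χ*·V(x)·χ dx = 27.538, so ⟨V⟩ = 27.538 / 0.68476.
⟨V⟩ = 40.216.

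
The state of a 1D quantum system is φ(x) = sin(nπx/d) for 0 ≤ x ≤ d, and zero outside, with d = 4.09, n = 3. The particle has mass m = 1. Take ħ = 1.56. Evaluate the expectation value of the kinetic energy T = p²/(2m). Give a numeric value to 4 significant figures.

T = −(ħ²/2m) d²/dx², so ⟨T⟩ = −(ħ²/2m) ∫ φ*·φ'' dx / ∫|φ|² dx; with m = 1.
d/dx sin(nπx/d) = (nπ/d)·cos(nπx/d) and d²/dx² sin(nπx/d) = −(nπ/d)²·sin(nπx/d); on 0 ≤ x ≤ d, ∫sin²(nπx/d) dx = d/2 and ∫sin(nπx/d)·cos(nπx/d) dx = 0.
State is unnormalized: ∫|φ|² dx = 2.0450, and ∫φ*·(−ħ²/2m · φ'') dx = 13.213, so ⟨T⟩ = 13.213 / 2.0450.
⟨T⟩ = 6.4612.

6.461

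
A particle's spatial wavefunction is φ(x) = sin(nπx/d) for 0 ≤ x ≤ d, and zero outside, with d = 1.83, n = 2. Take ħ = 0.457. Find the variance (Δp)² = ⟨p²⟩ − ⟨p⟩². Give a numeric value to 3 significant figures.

Compute ⟨p⟩ and ⟨p²⟩ separately; (Δp)² = ⟨p²⟩ − ⟨p⟩².
d/dx sin(nπx/d) = (nπ/d)·cos(nπx/d) and d²/dx² sin(nπx/d) = −(nπ/d)²·sin(nπx/d); on 0 ≤ x ≤ d, ∫sin²(nπx/d) dx = d/2 and ∫sin(nπx/d)·cos(nπx/d) dx = 0.
Normalization: ∫|φ|² dx = 0.91500.
⟨p⟩ = 0.0000 and ⟨p²⟩ = 2.4620.
(Δp)² = 2.4620 − (0.0000)² = 2.4620.

2.46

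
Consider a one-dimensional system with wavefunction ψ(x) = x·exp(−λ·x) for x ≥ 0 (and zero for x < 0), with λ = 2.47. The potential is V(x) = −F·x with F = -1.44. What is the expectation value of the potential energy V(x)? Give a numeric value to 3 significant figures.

⟨V⟩ = ∫ V(x)·|ψ|² dx / ∫|ψ|² dx.
Every integrand reduces to terms xʲ·e^(−2λx) on [0, ∞); use ∫₀^∞ xʲ·e^(−2λx) dx = j!/(2λ)^(j+1).
State is unnormalized: ∫|ψ|² dx = 0.016590, and ∫ψ*·V(x)·ψ dx = 0.014508, so ⟨V⟩ = 0.014508 / 0.016590.
⟨V⟩ = 0.87449.

0.874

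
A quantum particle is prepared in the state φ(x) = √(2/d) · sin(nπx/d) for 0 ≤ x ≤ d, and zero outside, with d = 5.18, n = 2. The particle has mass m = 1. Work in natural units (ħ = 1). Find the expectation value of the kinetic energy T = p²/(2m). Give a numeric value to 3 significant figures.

0.736

T = −(ħ²/2m) d²/dx², so ⟨T⟩ = −(ħ²/2m) ∫ φ*·φ'' dx; with m = 1.
d/dx sin(nπx/d) = (nπ/d)·cos(nπx/d) and d²/dx² sin(nπx/d) = −(nπ/d)²·sin(nπx/d); on 0 ≤ x ≤ d, ∫sin²(nπx/d) dx = d/2 and ∫sin(nπx/d)·cos(nπx/d) dx = 0.
⟨T⟩ = 0.73565.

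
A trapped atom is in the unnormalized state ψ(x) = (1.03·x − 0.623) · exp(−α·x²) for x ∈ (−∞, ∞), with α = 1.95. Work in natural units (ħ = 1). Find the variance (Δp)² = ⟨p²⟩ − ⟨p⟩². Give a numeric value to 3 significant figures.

2.96

Compute ⟨p⟩ and ⟨p²⟩ separately; (Δp)² = ⟨p²⟩ − ⟨p⟩².
Expand each integrand as polynomial × e^(−2αx²) and use ∫x^(2j)·e^(−2αx²) dx = (2j−1)!!/(4α)^j · √(π/(2α)), odd powers → 0; here √(π/(2α)) = 0.89752. Differentiate with the product rule, d/dx e^(−αx²) = −2αx·e^(−αx²).
Normalization: ∫|ψ|² dx = 0.47043.
⟨p⟩ = 0.0000 and ⟨p²⟩ = 2.9620.
(Δp)² = 2.9620 − (0.0000)² = 2.9620.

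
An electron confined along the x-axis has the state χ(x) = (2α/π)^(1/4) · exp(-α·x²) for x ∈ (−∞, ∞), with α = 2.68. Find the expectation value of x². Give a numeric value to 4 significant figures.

⟨x²⟩ = ∫ x²·|χ|² dx (integrals over the domain).
Gaussian moments: ∫x^(2j)·e^(−2αx²) dx = (2j−1)!!/(4α)^j · √(π/(2α)), odd powers integrate to 0; here √(π/(2α)) = 0.76558.
⟨x²⟩ = 0.093284.

0.09328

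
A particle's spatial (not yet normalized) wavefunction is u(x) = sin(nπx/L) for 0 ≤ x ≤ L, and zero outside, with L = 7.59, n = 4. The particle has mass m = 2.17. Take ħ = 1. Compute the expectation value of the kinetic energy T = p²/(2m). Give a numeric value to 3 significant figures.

T = −(ħ²/2m) d²/dx², so ⟨T⟩ = −(ħ²/2m) ∫ u*·u'' dx / ∫|u|² dx; with m = 2.17.
d/dx sin(nπx/L) = (nπ/L)·cos(nπx/L) and d²/dx² sin(nπx/L) = −(nπ/L)²·sin(nπx/L); on 0 ≤ x ≤ L, ∫sin²(nπx/L) dx = L/2 and ∫sin(nπx/L)·cos(nπx/L) dx = 0.
State is unnormalized: ∫|u|² dx = 3.7950, and ∫u*·(−ħ²/2m · u'') dx = 2.3969, so ⟨T⟩ = 2.3969 / 3.7950.
⟨T⟩ = 0.63161.

0.632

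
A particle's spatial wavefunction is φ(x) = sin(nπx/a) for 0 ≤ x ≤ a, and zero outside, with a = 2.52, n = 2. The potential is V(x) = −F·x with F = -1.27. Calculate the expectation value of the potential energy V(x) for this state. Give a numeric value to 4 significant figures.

1.600

⟨V⟩ = ∫ V(x)·|φ|² dx / ∫|φ|² dx.
With sin²θ = (1 − cos2θ)/2 on 0 ≤ x ≤ a: ∫sin²(nπx/a) dx = a/2, ∫x·sin²(nπx/a) dx = a²/4, ∫x²·sin²(nπx/a) dx = a³·(1/6 − 1/(4n²π²)); higher powers xᵏ the same way, integrating xᵏ·cos(2nπx/a) by parts.
State is unnormalized: ∫|φ|² dx = 1.2600, and ∫φ*·V(x)·φ dx = 2.0163, so ⟨V⟩ = 2.0163 / 1.2600.
⟨V⟩ = 1.6002.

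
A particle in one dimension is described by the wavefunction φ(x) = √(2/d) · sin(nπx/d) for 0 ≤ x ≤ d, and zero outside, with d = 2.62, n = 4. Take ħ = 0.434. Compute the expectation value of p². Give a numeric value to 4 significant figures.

4.333

p² φ = −ħ² d²φ/dx²; ⟨p²⟩ = −ħ² ∫ φ*·φ'' dx.
d/dx sin(nπx/d) = (nπ/d)·cos(nπx/d) and d²/dx² sin(nπx/d) = −(nπ/d)²·sin(nπx/d); on 0 ≤ x ≤ d, ∫sin²(nπx/d) dx = d/2 and ∫sin(nπx/d)·cos(nπx/d) dx = 0.
⟨p²⟩ = 4.3331.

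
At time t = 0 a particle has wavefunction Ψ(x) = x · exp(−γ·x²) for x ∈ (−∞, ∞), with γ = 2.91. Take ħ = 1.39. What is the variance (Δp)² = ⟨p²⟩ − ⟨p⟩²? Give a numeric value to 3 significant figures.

16.9

Compute ⟨p⟩ and ⟨p²⟩ separately; (Δp)² = ⟨p²⟩ − ⟨p⟩².
Expand each integrand as polynomial × e^(−2γx²) and use ∫x^(2j)·e^(−2γx²) dx = (2j−1)!!/(4γ)^j · √(π/(2γ)), odd powers → 0; here √(π/(2γ)) = 0.73471. Differentiate with the product rule, d/dx e^(−γx²) = −2γx·e^(−γx²).
Normalization: ∫|Ψ|² dx = 0.063119.
⟨p⟩ = 0.0000 and ⟨p²⟩ = 16.867.
(Δp)² = 16.867 − (0.0000)² = 16.867.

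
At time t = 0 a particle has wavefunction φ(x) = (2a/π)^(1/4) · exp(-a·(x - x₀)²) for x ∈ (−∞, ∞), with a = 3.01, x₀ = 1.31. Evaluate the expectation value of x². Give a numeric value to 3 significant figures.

1.80

⟨x²⟩ = ∫ x²·|φ|² dx (integrals over the domain).
Gaussian moments (u = x − x₀): ∫u^(2j)·e^(−2au²) du = (2j−1)!!/(4a)^j · √(π/(2a)), odd powers integrate to 0; here √(π/(2a)) = 0.72240.
⟨x²⟩ = 1.7992.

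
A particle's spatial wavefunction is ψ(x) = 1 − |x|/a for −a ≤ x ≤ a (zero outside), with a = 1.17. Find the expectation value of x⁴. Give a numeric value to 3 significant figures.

⟨x⁴⟩ = ∫ x⁴·|ψ|² dx / ∫|ψ|² dx (integrals over the domain).
ψ is even, so ∫ over [−a, a] = 2∫₀ᵃ with ψ = 1 − x/a there: ∫₀ᵃ (1 − x/a)² dx = a/3, ∫₀ᵃ x²(1 − x/a)² dx = a³/30, ∫₀ᵃ x⁴(1 − x/a)² dx = a⁵/105.
State is unnormalized: ∫|ψ|² dx = 0.78000, and ∫ψ*·x⁴·ψ dx = 0.041761, so ⟨x⁴⟩ = 0.041761 / 0.78000.
⟨x⁴⟩ = 0.053540.

0.0535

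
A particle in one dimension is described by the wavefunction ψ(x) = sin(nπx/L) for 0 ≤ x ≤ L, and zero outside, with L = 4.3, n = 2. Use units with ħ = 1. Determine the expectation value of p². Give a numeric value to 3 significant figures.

2.14

p² ψ = −ħ² d²ψ/dx²; ⟨p²⟩ = −ħ² ∫ ψ*·ψ'' dx / ∫|ψ|² dx.
d/dx sin(nπx/L) = (nπ/L)·cos(nπx/L) and d²/dx² sin(nπx/L) = −(nπ/L)²·sin(nπx/L); on 0 ≤ x ≤ L, ∫sin²(nπx/L) dx = L/2 and ∫sin(nπx/L)·cos(nπx/L) dx = 0.
State is unnormalized: ∫|ψ|² dx = 2.1500, and ∫ψ*·(−ħ² ψ'') dx = 4.5905, so ⟨p²⟩ = 4.5905 / 2.1500.
⟨p²⟩ = 2.1351.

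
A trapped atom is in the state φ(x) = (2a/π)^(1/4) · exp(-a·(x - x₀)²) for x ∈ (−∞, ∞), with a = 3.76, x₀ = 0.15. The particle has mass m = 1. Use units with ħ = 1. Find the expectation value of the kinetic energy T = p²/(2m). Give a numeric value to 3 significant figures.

T = −(ħ²/2m) d²/dx², so ⟨T⟩ = −(ħ²/2m) ∫ φ*·φ'' dx; with m = 1.
Gaussian moments (u = x − x₀): ∫u^(2j)·e^(−2au²) du = (2j−1)!!/(4a)^j · √(π/(2a)), odd powers integrate to 0; here √(π/(2a)) = 0.64635. Derivatives: d/dx e^(−au²) = −2au·e^(−au²), d²/dx² e^(−au²) = (4a²u² − 2a)·e^(−au²).
⟨T⟩ = 1.8800.

1.88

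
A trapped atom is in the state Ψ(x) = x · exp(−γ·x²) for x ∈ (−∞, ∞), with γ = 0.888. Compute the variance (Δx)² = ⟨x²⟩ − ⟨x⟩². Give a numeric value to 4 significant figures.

0.8446

Compute ⟨x⟩ and ⟨x²⟩ separately, then (Δx)² = ⟨x²⟩ − ⟨x⟩².
Expand each integrand as polynomial × e^(−2γx²) and use ∫x^(2j)·e^(−2γx²) dx = (2j−1)!!/(4γ)^j · √(π/(2γ)), odd powers → 0; here √(π/(2γ)) = 1.3300.
Normalization: ∫|Ψ|² dx = 0.37444.
⟨x⟩ = 0.0000 and ⟨x²⟩ = 0.84459.
(Δx)² = 0.84459 − (0.0000)² = 0.84459.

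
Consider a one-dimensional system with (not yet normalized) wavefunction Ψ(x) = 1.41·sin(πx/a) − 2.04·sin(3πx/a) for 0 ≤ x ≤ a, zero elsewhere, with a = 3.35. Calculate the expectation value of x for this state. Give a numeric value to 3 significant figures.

1.68

⟨x⟩ = ∫ x·|Ψ|² dx / ∫|Ψ|² dx (integrals over the domain).
On 0 ≤ x ≤ a (j ≠ l): ∫sin²(jπx/a) dx = a/2, ∫sin(jπx/a)·sin(lπx/a) dx = 0; diagonal moments ∫x·sin²(jπx/a) dx = a²/4, ∫x²·sin²(jπx/a) dx = a³·(1/6 − 1/(4j²π²)); cross terms ∫x·sin(jπx/a)·sin(lπx/a) dx = 0 for j + l even and −4jla²/(π²(j² − l²)²) for j + l odd, ∫x²·sin(jπx/a)·sin(lπx/a) dx = (−1)^(j+l)·4jla³/(π²(j² − l²)²); higher powers the same way via product-to-sum and parts.
State is unnormalized: ∫|Ψ|² dx = 10.301, and ∫Ψ*·x·Ψ dx = 17.254, so ⟨x⟩ = 17.254 / 10.301.
⟨x⟩ = 1.6750.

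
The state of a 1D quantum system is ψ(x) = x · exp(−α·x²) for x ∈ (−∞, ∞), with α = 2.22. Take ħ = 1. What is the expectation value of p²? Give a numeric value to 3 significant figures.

6.66

p² ψ = −ħ² d²ψ/dx²; ⟨p²⟩ = −ħ² ∫ ψ*·ψ'' dx / ∫|ψ|² dx.
Expand each integrand as polynomial × e^(−2αx²) and use ∫x^(2j)·e^(−2αx²) dx = (2j−1)!!/(4α)^j · √(π/(2α)), odd powers → 0; here √(π/(2α)) = 0.84117. Differentiate with the product rule, d/dx e^(−αx²) = −2αx·e^(−αx²).
State is unnormalized: ∫|ψ|² dx = 0.094726, and ∫ψ*·(−ħ² ψ'') dx = 0.63088, so ⟨p²⟩ = 0.63088 / 0.094726.
⟨p²⟩ = 6.6600.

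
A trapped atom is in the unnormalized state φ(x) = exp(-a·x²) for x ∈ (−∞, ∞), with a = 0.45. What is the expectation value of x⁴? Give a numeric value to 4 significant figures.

⟨x⁴⟩ = ∫ x⁴·|φ|² dx / ∫|φ|² dx (integrals over the domain).
Gaussian moments: ∫x^(2j)·e^(−2ax²) dx = (2j−1)!!/(4a)^j · √(π/(2a)), odd powers integrate to 0; here √(π/(2a)) = 1.8683.
State is unnormalized: ∫|φ|² dx = 1.8683, and ∫φ*·x⁴·φ dx = 1.7299, so ⟨x⁴⟩ = 1.7299 / 1.8683.
⟨x⁴⟩ = 0.92593.

0.9259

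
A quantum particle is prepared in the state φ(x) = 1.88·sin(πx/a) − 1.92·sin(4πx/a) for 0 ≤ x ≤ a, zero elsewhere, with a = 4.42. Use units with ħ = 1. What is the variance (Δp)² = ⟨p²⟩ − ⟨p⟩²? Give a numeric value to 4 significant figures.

Compute ⟨p⟩ and ⟨p²⟩ separately; (Δp)² = ⟨p²⟩ − ⟨p⟩².
d²/dx² sin(jπx/a) = −(jπ/a)²·sin(jπx/a); on 0 ≤ x ≤ a, ∫sin²(jπx/a) dx = a/2 and ∫sin(jπx/a)·sin(lπx/a) dx = 0 for j ≠ l, so only diagonal terms survive in ∫|φ|² and ∫φ·φ″; ∫φ·φ′ dx = [φ²/2] between the walls = 0.
Normalization: ∫|φ|² dx = 15.958.
⟨p⟩ = 0.0000 and ⟨p²⟩ = 4.3739.
(Δp)² = 4.3739 − (0.0000)² = 4.3739.

4.374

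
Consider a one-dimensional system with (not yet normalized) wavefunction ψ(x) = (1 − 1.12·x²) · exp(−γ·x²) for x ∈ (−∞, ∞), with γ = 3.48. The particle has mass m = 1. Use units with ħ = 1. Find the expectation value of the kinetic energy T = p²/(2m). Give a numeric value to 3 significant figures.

2.44

T = −(ħ²/2m) d²/dx², so ⟨T⟩ = −(ħ²/2m) ∫ ψ*·ψ'' dx / ∫|ψ|² dx; with m = 1.
Expand each integrand as polynomial × e^(−2γx²) and use ∫x^(2j)·e^(−2γx²) dx = (2j−1)!!/(4γ)^j · √(π/(2γ)), odd powers → 0; here √(π/(2γ)) = 0.67185. Differentiate with the product rule, d/dx e^(−γx²) = −2γx·e^(−γx²).
State is unnormalized: ∫|ψ|² dx = 0.57678, and ∫ψ*·(−ħ²/2m · ψ'') dx = 1.4101, so ⟨T⟩ = 1.4101 / 0.57678.
⟨T⟩ = 2.4448.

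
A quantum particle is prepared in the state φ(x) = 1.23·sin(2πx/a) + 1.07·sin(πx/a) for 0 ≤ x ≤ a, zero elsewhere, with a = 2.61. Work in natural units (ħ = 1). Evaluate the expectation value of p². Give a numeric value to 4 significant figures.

p² φ = −ħ² d²φ/dx²; ⟨p²⟩ = −ħ² ∫ φ*·φ'' dx / ∫|φ|² dx.
d²/dx² sin(jπx/a) = −(jπ/a)²·sin(jπx/a); on 0 ≤ x ≤ a, ∫sin²(jπx/a) dx = a/2 and ∫sin(jπx/a)·sin(lπx/a) dx = 0 for j ≠ l, so only diagonal terms survive in ∫|φ|² and ∫φ·φ″; ∫φ·φ′ dx = [φ²/2] between the walls = 0.
State is unnormalized: ∫|φ|² dx = 3.4684, and ∫φ*·(−ħ² φ'') dx = 13.607, so ⟨p²⟩ = 13.607 / 3.4684.
⟨p²⟩ = 3.9230.

3.923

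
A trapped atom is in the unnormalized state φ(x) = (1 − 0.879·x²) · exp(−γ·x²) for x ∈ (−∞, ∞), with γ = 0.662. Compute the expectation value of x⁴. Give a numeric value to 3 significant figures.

0.986

⟨x⁴⟩ = ∫ x⁴·|φ|² dx / ∫|φ|² dx (integrals over the domain).
Expand each integrand as polynomial × e^(−2γx²) and use ∫x^(2j)·e^(−2γx²) dx = (2j−1)!!/(4γ)^j · √(π/(2γ)), odd powers → 0; here √(π/(2γ)) = 1.5404.
State is unnormalized: ∫|φ|² dx = 1.0269, and ∫φ*·x⁴·φ dx = 1.0131, so ⟨x⁴⟩ = 1.0131 / 1.0269.
⟨x⁴⟩ = 0.98649.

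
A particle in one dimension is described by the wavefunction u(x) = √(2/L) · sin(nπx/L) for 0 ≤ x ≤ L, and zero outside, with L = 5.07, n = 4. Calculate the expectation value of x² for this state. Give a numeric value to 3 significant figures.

8.49

⟨x²⟩ = ∫ x²·|u|² dx (integrals over the domain).
With sin²θ = (1 − cos2θ)/2 on 0 ≤ x ≤ L: ∫sin²(nπx/L) dx = L/2, ∫x·sin²(nπx/L) dx = L²/4, ∫x²·sin²(nπx/L) dx = L³·(1/6 − 1/(4n²π²)); higher powers xᵏ the same way, integrating xᵏ·cos(2nπx/L) by parts.
⟨x²⟩ = 8.4869.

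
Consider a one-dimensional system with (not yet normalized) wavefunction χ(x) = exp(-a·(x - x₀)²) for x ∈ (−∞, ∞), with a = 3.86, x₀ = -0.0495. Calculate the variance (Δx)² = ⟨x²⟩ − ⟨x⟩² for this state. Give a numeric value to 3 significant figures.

Compute ⟨x⟩ and ⟨x²⟩ separately, then (Δx)² = ⟨x²⟩ − ⟨x⟩².
Gaussian moments (u = x − x₀): ∫u^(2j)·e^(−2au²) du = (2j−1)!!/(4a)^j · √(π/(2a)), odd powers integrate to 0; here √(π/(2a)) = 0.63792.
Normalization: ∫|χ|² dx = 0.63792.
⟨x⟩ = -0.049500 and ⟨x²⟩ = 0.067217.
(Δx)² = 0.067217 − (-0.049500)² = 0.064767.

0.0648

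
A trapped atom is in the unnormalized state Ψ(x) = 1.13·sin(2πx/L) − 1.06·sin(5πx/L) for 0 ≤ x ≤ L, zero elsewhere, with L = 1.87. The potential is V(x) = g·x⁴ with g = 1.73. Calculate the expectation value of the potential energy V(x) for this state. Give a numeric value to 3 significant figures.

4.63

⟨V⟩ = ∫ V(x)·|Ψ|² dx / ∫|Ψ|² dx.
On 0 ≤ x ≤ L (j ≠ l): ∫sin²(jπx/L) dx = L/2, ∫sin(jπx/L)·sin(lπx/L) dx = 0; diagonal moments ∫x·sin²(jπx/L) dx = L²/4, ∫x²·sin²(jπx/L) dx = L³·(1/6 − 1/(4j²π²)); cross terms ∫x·sin(jπx/L)·sin(lπx/L) dx = 0 for j + l even and −4jlL²/(π²(j² − l²)²) for j + l odd, ∫x²·sin(jπx/L)·sin(lπx/L) dx = (−1)^(j+l)·4jlL³/(π²(j² − l²)²); higher powers the same way via product-to-sum and parts.
State is unnormalized: ∫|Ψ|² dx = 2.2445, and ∫Ψ*·V(x)·Ψ dx = 10.394, so ⟨V⟩ = 10.394 / 2.2445.
⟨V⟩ = 4.6309.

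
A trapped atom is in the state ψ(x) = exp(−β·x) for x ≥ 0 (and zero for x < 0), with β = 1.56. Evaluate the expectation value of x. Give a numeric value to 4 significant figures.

⟨x⟩ = ∫ x·|ψ|² dx / ∫|ψ|² dx (integrals over the domain).
Every integrand reduces to terms xʲ·e^(−2βx) on [0, ∞); use ∫₀^∞ xʲ·e^(−2βx) dx = j!/(2β)^(j+1).
State is unnormalized: ∫|ψ|² dx = 0.32051, and ∫ψ*·x·ψ dx = 0.10273, so ⟨x⟩ = 0.10273 / 0.32051.
⟨x⟩ = 0.32051.

0.3205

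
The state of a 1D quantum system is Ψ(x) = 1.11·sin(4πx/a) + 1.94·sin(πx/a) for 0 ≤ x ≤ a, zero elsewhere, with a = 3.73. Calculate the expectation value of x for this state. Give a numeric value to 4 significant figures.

⟨x⟩ = ∫ x·|Ψ|² dx / ∫|Ψ|² dx (integrals over the domain).
On 0 ≤ x ≤ a (j ≠ l): ∫sin²(jπx/a) dx = a/2, ∫sin(jπx/a)·sin(lπx/a) dx = 0; diagonal moments ∫x·sin²(jπx/a) dx = a²/4, ∫x²·sin²(jπx/a) dx = a³·(1/6 − 1/(4j²π²)); cross terms ∫x·sin(jπx/a)·sin(lπx/a) dx = 0 for j + l even and −4jla²/(π²(j² − l²)²) for j + l odd, ∫x²·sin(jπx/a)·sin(lπx/a) dx = (−1)^(j+l)·4jla³/(π²(j² − l²)²); higher powers the same way via product-to-sum and parts.
State is unnormalized: ∫|Ψ|² dx = 9.3170, and ∫Ψ*·x·Ψ dx = 16.944, so ⟨x⟩ = 16.944 / 9.3170.
⟨x⟩ = 1.8187.

1.819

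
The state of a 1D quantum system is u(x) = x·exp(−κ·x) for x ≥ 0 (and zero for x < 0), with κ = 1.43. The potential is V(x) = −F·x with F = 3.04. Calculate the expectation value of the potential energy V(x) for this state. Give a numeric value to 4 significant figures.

⟨V⟩ = ∫ V(x)·|u|² dx / ∫|u|² dx.
Every integrand reduces to terms xʲ·e^(−2κx) on [0, ∞); use ∫₀^∞ xʲ·e^(−2κx) dx = j!/(2κ)^(j+1).
State is unnormalized: ∫|u|² dx = 0.085493, and ∫u*·V(x)·u dx = -0.27262, so ⟨V⟩ = -0.27262 / 0.085493.
⟨V⟩ = -3.1888.

-3.189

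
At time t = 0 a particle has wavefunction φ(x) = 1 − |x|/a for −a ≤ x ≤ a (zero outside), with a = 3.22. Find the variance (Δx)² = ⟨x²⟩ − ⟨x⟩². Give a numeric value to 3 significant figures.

Compute ⟨x⟩ and ⟨x²⟩ separately, then (Δx)² = ⟨x²⟩ − ⟨x⟩².
φ is even, so ∫ over [−a, a] = 2∫₀ᵃ with φ = 1 − x/a there: ∫₀ᵃ (1 − x/a)² dx = a/3, ∫₀ᵃ x²(1 − x/a)² dx = a³/30, ∫₀ᵃ x⁴(1 − x/a)² dx = a⁵/105.
Normalization: ∫|φ|² dx = 2.1467.
⟨x⟩ = 0.0000 and ⟨x²⟩ = 1.0368.
(Δx)² = 1.0368 − (0.0000)² = 1.0368.

1.04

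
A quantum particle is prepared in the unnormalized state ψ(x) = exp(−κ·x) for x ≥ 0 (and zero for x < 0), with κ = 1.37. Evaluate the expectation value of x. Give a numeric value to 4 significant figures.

0.3650

⟨x⟩ = ∫ x·|ψ|² dx / ∫|ψ|² dx (integrals over the domain).
Every integrand reduces to terms xʲ·e^(−2κx) on [0, ∞); use ∫₀^∞ xʲ·e^(−2κx) dx = j!/(2κ)^(j+1).
State is unnormalized: ∫|ψ|² dx = 0.36496, and ∫ψ*·x·ψ dx = 0.13320, so ⟨x⟩ = 0.13320 / 0.36496.
⟨x⟩ = 0.36496.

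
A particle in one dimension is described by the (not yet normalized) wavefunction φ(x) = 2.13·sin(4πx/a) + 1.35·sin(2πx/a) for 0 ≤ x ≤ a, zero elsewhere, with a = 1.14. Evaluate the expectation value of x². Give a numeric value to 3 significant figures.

0.478

⟨x²⟩ = ∫ x²·|φ|² dx / ∫|φ|² dx (integrals over the domain).
On 0 ≤ x ≤ a (j ≠ l): ∫sin²(jπx/a) dx = a/2, ∫sin(jπx/a)·sin(lπx/a) dx = 0; diagonal moments ∫x·sin²(jπx/a) dx = a²/4, ∫x²·sin²(jπx/a) dx = a³·(1/6 − 1/(4j²π²)); cross terms ∫x·sin(jπx/a)·sin(lπx/a) dx = 0 for j + l even and −4jla²/(π²(j² − l²)²) for j + l odd, ∫x²·sin(jπx/a)·sin(lπx/a) dx = (−1)^(j+l)·4jla³/(π²(j² − l²)²); higher powers the same way via product-to-sum and parts.
State is unnormalized: ∫|φ|² dx = 3.6249, and ∫φ*·x²·φ dx = 1.7344, so ⟨x²⟩ = 1.7344 / 3.6249.
⟨x²⟩ = 0.47847.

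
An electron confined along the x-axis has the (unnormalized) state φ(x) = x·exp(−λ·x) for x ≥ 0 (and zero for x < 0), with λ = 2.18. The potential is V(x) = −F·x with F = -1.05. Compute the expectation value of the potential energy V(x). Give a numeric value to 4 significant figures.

⟨V⟩ = ∫ V(x)·|φ|² dx / ∫|φ|² dx.
Every integrand reduces to terms xʲ·e^(−2λx) on [0, ∞); use ∫₀^∞ xʲ·e^(−2λx) dx = j!/(2λ)^(j+1).
State is unnormalized: ∫|φ|² dx = 0.024131, and ∫φ*·V(x)·φ dx = 0.017434, so ⟨V⟩ = 0.017434 / 0.024131.
⟨V⟩ = 0.72248.

0.7225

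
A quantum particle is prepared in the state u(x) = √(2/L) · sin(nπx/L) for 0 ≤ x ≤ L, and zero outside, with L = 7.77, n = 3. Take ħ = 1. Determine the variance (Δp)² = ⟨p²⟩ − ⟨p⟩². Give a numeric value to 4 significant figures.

Compute ⟨p⟩ and ⟨p²⟩ separately; (Δp)² = ⟨p²⟩ − ⟨p⟩².
d/dx sin(nπx/L) = (nπ/L)·cos(nπx/L) and d²/dx² sin(nπx/L) = −(nπ/L)²·sin(nπx/L); on 0 ≤ x ≤ L, ∫sin²(nπx/L) dx = L/2 and ∫sin(nπx/L)·cos(nπx/L) dx = 0.
⟨p⟩ = 0.0000 and ⟨p²⟩ = 1.4713.
(Δp)² = 1.4713 − (0.0000)² = 1.4713.

1.471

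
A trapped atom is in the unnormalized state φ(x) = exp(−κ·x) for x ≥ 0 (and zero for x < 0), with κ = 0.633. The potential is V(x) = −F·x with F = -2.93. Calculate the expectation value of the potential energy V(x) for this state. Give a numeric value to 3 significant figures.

2.31

⟨V⟩ = ∫ V(x)·|φ|² dx / ∫|φ|² dx.
Every integrand reduces to terms xʲ·e^(−2κx) on [0, ∞); use ∫₀^∞ xʲ·e^(−2κx) dx = j!/(2κ)^(j+1).
State is unnormalized: ∫|φ|² dx = 0.78989, and ∫φ*·V(x)·φ dx = 1.8281, so ⟨V⟩ = 1.8281 / 0.78989.
⟨V⟩ = 2.3144.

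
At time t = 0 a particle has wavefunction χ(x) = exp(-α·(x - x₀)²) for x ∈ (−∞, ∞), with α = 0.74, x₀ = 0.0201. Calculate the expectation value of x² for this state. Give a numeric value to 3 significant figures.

⟨x²⟩ = ∫ x²·|χ|² dx / ∫|χ|² dx (integrals over the domain).
Gaussian moments (u = x − x₀): ∫u^(2j)·e^(−2αu²) du = (2j−1)!!/(4α)^j · √(π/(2α)), odd powers integrate to 0; here √(π/(2α)) = 1.4569.
State is unnormalized: ∫|χ|² dx = 1.4569, and ∫χ*·x²·χ dx = 0.49280, so ⟨x²⟩ = 0.49280 / 1.4569.
⟨x²⟩ = 0.33824.

0.338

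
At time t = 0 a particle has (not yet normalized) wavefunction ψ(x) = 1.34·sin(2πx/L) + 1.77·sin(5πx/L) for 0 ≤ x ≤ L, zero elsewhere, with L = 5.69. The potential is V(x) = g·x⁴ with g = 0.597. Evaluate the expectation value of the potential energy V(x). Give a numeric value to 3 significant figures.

⟨V⟩ = ∫ V(x)·|ψ|² dx / ∫|ψ|² dx.
On 0 ≤ x ≤ L (j ≠ l): ∫sin²(jπx/L) dx = L/2, ∫sin(jπx/L)·sin(lπx/L) dx = 0; diagonal moments ∫x·sin²(jπx/L) dx = L²/4, ∫x²·sin²(jπx/L) dx = L³·(1/6 − 1/(4j²π²)); cross terms ∫x·sin(jπx/L)·sin(lπx/L) dx = 0 for j + l even and −4jlL²/(π²(j² − l²)²) for j + l odd, ∫x²·sin(jπx/L)·sin(lπx/L) dx = (−1)^(j+l)·4jlL³/(π²(j² − l²)²); higher powers the same way via product-to-sum and parts.
State is unnormalized: ∫|ψ|² dx = 14.022, and ∫ψ*·V(x)·ψ dx = 1368.9, so ⟨V⟩ = 1368.9 / 14.022.
⟨V⟩ = 97.628.

97.6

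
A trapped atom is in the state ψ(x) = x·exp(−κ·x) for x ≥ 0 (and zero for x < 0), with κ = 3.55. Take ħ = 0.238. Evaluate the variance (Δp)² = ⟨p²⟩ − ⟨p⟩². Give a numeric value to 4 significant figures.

0.7139

Compute ⟨p⟩ and ⟨p²⟩ separately; (Δp)² = ⟨p²⟩ − ⟨p⟩².
Differentiate x·exp(−κ·x) with the product rule; every integrand then reduces to terms xʲ·e^(−2κx) on [0, ∞), with ∫₀^∞ xʲ·e^(−2κx) dx = j!/(2κ)^(j+1).
Normalization: ∫|ψ|² dx = 0.0055880.
⟨p⟩ = 0.0000 and ⟨p²⟩ = 0.71386.
(Δp)² = 0.71386 − (0.0000)² = 0.71386.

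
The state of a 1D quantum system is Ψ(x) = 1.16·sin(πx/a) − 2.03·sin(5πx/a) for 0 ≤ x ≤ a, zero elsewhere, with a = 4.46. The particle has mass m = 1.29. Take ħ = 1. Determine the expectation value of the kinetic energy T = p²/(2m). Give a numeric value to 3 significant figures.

T = −(ħ²/2m) d²/dx², so ⟨T⟩ = −(ħ²/2m) ∫ Ψ*·Ψ'' dx / ∫|Ψ|² dx; with m = 1.29.
d²/dx² sin(jπx/a) = −(jπ/a)²·sin(jπx/a); on 0 ≤ x ≤ a, ∫sin²(jπx/a) dx = a/2 and ∫sin(jπx/a)·sin(lπx/a) dx = 0 for j ≠ l, so only diagonal terms survive in ∫|Ψ|² and ∫Ψ·Ψ″; ∫Ψ·Ψ′ dx = [Ψ²/2] between the walls = 0.
State is unnormalized: ∫|Ψ|² dx = 12.190, and ∫Ψ*·(−ħ²/2m · Ψ'') dx = 44.759, so ⟨T⟩ = 44.759 / 12.190.
⟨T⟩ = 3.6717.

3.67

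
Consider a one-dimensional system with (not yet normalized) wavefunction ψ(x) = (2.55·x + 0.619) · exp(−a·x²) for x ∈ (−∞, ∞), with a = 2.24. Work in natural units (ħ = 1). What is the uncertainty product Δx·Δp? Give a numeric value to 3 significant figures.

0.900

Δx = √(⟨x²⟩−⟨x⟩²), Δp = √(⟨p²⟩−⟨p⟩²).
Expand each integrand as polynomial × e^(−2ax²) and use ∫x^(2j)·e^(−2ax²) dx = (2j−1)!!/(4a)^j · √(π/(2a)), odd powers → 0; here √(π/(2a)) = 0.83741. Differentiate with the product rule, d/dx e^(−ax²) = −2ax·e^(−ax²).
Normalization: ∫|ψ|² dx = 0.92859.
⟨x⟩ = 0.31774, ⟨x²⟩ = 0.25769 ⇒ Δx = 0.39590.
⟨p⟩ = 0.0000, ⟨p²⟩ = 5.1720 ⇒ Δp = 2.2742.
Δx·Δp = 0.90036.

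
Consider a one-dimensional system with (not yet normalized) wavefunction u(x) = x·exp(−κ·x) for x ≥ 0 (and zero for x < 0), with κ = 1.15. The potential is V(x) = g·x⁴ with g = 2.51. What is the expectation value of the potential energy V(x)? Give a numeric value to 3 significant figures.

32.3

⟨V⟩ = ∫ V(x)·|u|² dx / ∫|u|² dx.
Every integrand reduces to terms xʲ·e^(−2κx) on [0, ∞); use ∫₀^∞ xʲ·e^(−2κx) dx = j!/(2κ)^(j+1).
State is unnormalized: ∫|u|² dx = 0.16438, and ∫u*·V(x)·u dx = 5.3078, so ⟨V⟩ = 5.3078 / 0.16438.
⟨V⟩ = 32.290.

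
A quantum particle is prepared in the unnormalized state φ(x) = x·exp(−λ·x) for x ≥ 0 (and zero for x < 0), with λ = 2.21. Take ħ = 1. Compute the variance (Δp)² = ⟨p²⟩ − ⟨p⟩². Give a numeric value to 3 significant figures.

4.88

Compute ⟨p⟩ and ⟨p²⟩ separately; (Δp)² = ⟨p²⟩ − ⟨p⟩².
Differentiate x·exp(−λ·x) with the product rule; every integrand then reduces to terms xʲ·e^(−2λx) on [0, ∞), with ∫₀^∞ xʲ·e^(−2λx) dx = j!/(2λ)^(j+1).
Normalization: ∫|φ|² dx = 0.023161.
⟨p⟩ = 0.0000 and ⟨p²⟩ = 4.8841.
(Δp)² = 4.8841 − (0.0000)² = 4.8841.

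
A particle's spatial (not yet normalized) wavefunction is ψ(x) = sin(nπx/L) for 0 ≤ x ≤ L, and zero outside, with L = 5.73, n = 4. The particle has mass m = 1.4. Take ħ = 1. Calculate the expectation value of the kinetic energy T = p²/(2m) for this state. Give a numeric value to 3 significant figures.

1.72

T = −(ħ²/2m) d²/dx², so ⟨T⟩ = −(ħ²/2m) ∫ ψ*·ψ'' dx / ∫|ψ|² dx; with m = 1.4.
d/dx sin(nπx/L) = (nπ/L)·cos(nπx/L) and d²/dx² sin(nπx/L) = −(nπ/L)²·sin(nπx/L); on 0 ≤ x ≤ L, ∫sin²(nπx/L) dx = L/2 and ∫sin(nπx/L)·cos(nπx/L) dx = 0.
State is unnormalized: ∫|ψ|² dx = 2.8650, and ∫ψ*·(−ħ²/2m · ψ'') dx = 4.9213, so ⟨T⟩ = 4.9213 / 2.8650.
⟨T⟩ = 1.7177.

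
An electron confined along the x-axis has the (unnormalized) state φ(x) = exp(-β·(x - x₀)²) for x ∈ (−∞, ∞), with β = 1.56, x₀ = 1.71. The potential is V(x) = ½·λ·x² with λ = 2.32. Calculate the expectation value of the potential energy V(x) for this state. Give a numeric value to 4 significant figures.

3.578

⟨V⟩ = ∫ V(x)·|φ|² dx / ∫|φ|² dx.
Gaussian moments (u = x − x₀): ∫u^(2j)·e^(−2βu²) du = (2j−1)!!/(4β)^j · √(π/(2β)), odd powers integrate to 0; here √(π/(2β)) = 1.0035.
State is unnormalized: ∫|φ|² dx = 1.0035, and ∫φ*·V(x)·φ dx = 3.5902, so ⟨V⟩ = 3.5902 / 1.0035.
⟨V⟩ = 3.5779.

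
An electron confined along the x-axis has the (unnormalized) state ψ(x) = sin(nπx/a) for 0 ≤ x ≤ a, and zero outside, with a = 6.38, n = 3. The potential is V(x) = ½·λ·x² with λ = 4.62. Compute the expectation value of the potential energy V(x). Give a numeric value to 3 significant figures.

30.8

⟨V⟩ = ∫ V(x)·|ψ|² dx / ∫|ψ|² dx.
With sin²θ = (1 − cos2θ)/2 on 0 ≤ x ≤ a: ∫sin²(nπx/a) dx = a/2, ∫x·sin²(nπx/a) dx = a²/4, ∫x²·sin²(nπx/a) dx = a³·(1/6 − 1/(4n²π²)); higher powers xᵏ the same way, integrating xᵏ·cos(2nπx/a) by parts.
State is unnormalized: ∫|ψ|² dx = 3.1900, and ∫ψ*·V(x)·ψ dx = 98.294, so ⟨V⟩ = 98.294 / 3.1900.
⟨V⟩ = 30.813.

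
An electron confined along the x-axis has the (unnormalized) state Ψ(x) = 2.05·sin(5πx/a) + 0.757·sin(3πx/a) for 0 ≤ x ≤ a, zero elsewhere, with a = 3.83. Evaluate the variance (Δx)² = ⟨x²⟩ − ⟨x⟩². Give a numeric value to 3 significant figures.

1.64

Compute ⟨x⟩ and ⟨x²⟩ separately, then (Δx)² = ⟨x²⟩ − ⟨x⟩².
On 0 ≤ x ≤ a (j ≠ l): ∫sin²(jπx/a) dx = a/2, ∫sin(jπx/a)·sin(lπx/a) dx = 0; diagonal moments ∫x·sin²(jπx/a) dx = a²/4, ∫x²·sin²(jπx/a) dx = a³·(1/6 − 1/(4j²π²)); cross terms ∫x·sin(jπx/a)·sin(lπx/a) dx = 0 for j + l even and −4jla²/(π²(j² − l²)²) for j + l odd, ∫x²·sin(jπx/a)·sin(lπx/a) dx = (−1)^(j+l)·4jla³/(π²(j² − l²)²); higher powers the same way via product-to-sum and parts.
Normalization: ∫|Ψ|² dx = 9.1452.
⟨x⟩ = 1.9150 and ⟨x²⟩ = 5.3064.
(Δx)² = 5.3064 − (1.9150)² = 1.6391.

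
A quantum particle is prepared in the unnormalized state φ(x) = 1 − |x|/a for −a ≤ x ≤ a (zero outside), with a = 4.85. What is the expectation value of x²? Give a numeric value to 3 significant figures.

⟨x²⟩ = ∫ x²·|φ|² dx / ∫|φ|² dx (integrals over the domain).
φ is even, so ∫ over [−a, a] = 2∫₀ᵃ with φ = 1 − x/a there: ∫₀ᵃ (1 − x/a)² dx = a/3, ∫₀ᵃ x²(1 − x/a)² dx = a³/30, ∫₀ᵃ x⁴(1 − x/a)² dx = a⁵/105.
State is unnormalized: ∫|φ|² dx = 3.2333, and ∫φ*·x²·φ dx = 7.6056, so ⟨x²⟩ = 7.6056 / 3.2333.
⟨x²⟩ = 2.3523.

2.35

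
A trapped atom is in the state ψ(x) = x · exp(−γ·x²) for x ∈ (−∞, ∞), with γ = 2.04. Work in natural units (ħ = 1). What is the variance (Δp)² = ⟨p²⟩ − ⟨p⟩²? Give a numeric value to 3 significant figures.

Compute ⟨p⟩ and ⟨p²⟩ separately; (Δp)² = ⟨p²⟩ − ⟨p⟩².
Expand each integrand as polynomial × e^(−2γx²) and use ∫x^(2j)·e^(−2γx²) dx = (2j−1)!!/(4γ)^j · √(π/(2γ)), odd powers → 0; here √(π/(2γ)) = 0.87750. Differentiate with the product rule, d/dx e^(−γx²) = −2γx·e^(−γx²).
Normalization: ∫|ψ|² dx = 0.10754.
⟨p⟩ = 0.0000 and ⟨p²⟩ = 6.1200.
(Δp)² = 6.1200 − (0.0000)² = 6.1200.

6.12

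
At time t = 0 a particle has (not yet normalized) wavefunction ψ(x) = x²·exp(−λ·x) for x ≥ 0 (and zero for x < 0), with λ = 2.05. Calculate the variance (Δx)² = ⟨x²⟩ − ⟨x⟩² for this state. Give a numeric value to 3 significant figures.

Compute ⟨x⟩ and ⟨x²⟩ separately, then (Δx)² = ⟨x²⟩ − ⟨x⟩².
Every integrand reduces to terms xʲ·e^(−2λx) on [0, ∞); use ∫₀^∞ xʲ·e^(−2λx) dx = j!/(2λ)^(j+1).
Normalization: ∫|ψ|² dx = 0.020715.
⟨x⟩ = 1.2195 and ⟨x²⟩ = 1.7847.
(Δx)² = 1.7847 − (1.2195)² = 0.29744.

0.297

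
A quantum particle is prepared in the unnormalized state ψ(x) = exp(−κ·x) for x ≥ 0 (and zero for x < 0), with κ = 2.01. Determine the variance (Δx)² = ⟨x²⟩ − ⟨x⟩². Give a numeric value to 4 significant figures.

Compute ⟨x⟩ and ⟨x²⟩ separately, then (Δx)² = ⟨x²⟩ − ⟨x⟩².
Every integrand reduces to terms xʲ·e^(−2κx) on [0, ∞); use ∫₀^∞ xʲ·e^(−2κx) dx = j!/(2κ)^(j+1).
Normalization: ∫|ψ|² dx = 0.24876.
⟨x⟩ = 0.24876 and ⟨x²⟩ = 0.12376.
(Δx)² = 0.12376 − (0.24876)² = 0.061880.

0.06188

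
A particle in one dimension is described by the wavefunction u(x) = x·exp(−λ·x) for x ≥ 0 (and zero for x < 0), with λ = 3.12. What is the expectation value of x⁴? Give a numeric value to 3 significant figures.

⟨x⁴⟩ = ∫ x⁴·|u|² dx / ∫|u|² dx (integrals over the domain).
Every integrand reduces to terms xʲ·e^(−2λx) on [0, ∞); use ∫₀^∞ xʲ·e^(−2λx) dx = j!/(2λ)^(j+1).
State is unnormalized: ∫|u|² dx = 0.0082314, and ∫u*·x⁴·u dx = 0.0019545, so ⟨x⁴⟩ = 0.0019545 / 0.0082314.
⟨x⁴⟩ = 0.23745.

0.237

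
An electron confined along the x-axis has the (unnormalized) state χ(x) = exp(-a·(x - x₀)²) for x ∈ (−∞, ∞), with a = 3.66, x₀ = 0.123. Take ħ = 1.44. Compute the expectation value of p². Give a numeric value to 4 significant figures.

p² χ = −ħ² d²χ/dx²; ⟨p²⟩ = −ħ² ∫ χ*·χ'' dx / ∫|χ|² dx.
Gaussian moments (u = x − x₀): ∫u^(2j)·e^(−2au²) du = (2j−1)!!/(4a)^j · √(π/(2a)), odd powers integrate to 0; here √(π/(2a)) = 0.65512. Derivatives: d/dx e^(−au²) = −2au·e^(−au²), d²/dx² e^(−au²) = (4a²u² − 2a)·e^(−au²).
State is unnormalized: ∫|χ|² dx = 0.65512, and ∫χ*·(−ħ² χ'') dx = 4.9719, so ⟨p²⟩ = 4.9719 / 0.65512.
⟨p²⟩ = 7.5894.

7.589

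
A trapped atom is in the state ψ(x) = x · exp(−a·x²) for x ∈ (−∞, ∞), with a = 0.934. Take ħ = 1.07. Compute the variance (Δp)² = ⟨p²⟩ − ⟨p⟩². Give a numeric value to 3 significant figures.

Compute ⟨p⟩ and ⟨p²⟩ separately; (Δp)² = ⟨p²⟩ − ⟨p⟩².
Expand each integrand as polynomial × e^(−2ax²) and use ∫x^(2j)·e^(−2ax²) dx = (2j−1)!!/(4a)^j · √(π/(2a)), odd powers → 0; here √(π/(2a)) = 1.2968. Differentiate with the product rule, d/dx e^(−ax²) = −2ax·e^(−ax²).
Normalization: ∫|ψ|² dx = 0.34712.
⟨p⟩ = 0.0000 and ⟨p²⟩ = 3.2080.
(Δp)² = 3.2080 − (0.0000)² = 3.2080.

3.21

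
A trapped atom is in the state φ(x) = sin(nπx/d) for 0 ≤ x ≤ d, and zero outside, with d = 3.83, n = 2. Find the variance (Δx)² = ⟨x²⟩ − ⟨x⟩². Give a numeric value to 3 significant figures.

Compute ⟨x⟩ and ⟨x²⟩ separately, then (Δx)² = ⟨x²⟩ − ⟨x⟩².
With sin²θ = (1 − cos2θ)/2 on 0 ≤ x ≤ d: ∫sin²(nπx/d) dx = d/2, ∫x·sin²(nπx/d) dx = d²/4, ∫x²·sin²(nπx/d) dx = d³·(1/6 − 1/(4n²π²)); higher powers xᵏ the same way, integrating xᵏ·cos(2nπx/d) by parts.
Normalization: ∫|φ|² dx = 1.9150.
⟨x⟩ = 1.9150 and ⟨x²⟩ = 4.7038.
(Δx)² = 4.7038 − (1.9150)² = 1.0366.

1.04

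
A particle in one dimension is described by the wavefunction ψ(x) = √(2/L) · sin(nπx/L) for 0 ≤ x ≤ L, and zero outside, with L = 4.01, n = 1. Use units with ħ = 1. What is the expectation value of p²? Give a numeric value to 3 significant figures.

0.614

p² ψ = −ħ² d²ψ/dx²; ⟨p²⟩ = −ħ² ∫ ψ*·ψ'' dx.
d/dx sin(nπx/L) = (nπ/L)·cos(nπx/L) and d²/dx² sin(nπx/L) = −(nπ/L)²·sin(nπx/L); on 0 ≤ x ≤ L, ∫sin²(nπx/L) dx = L/2 and ∫sin(nπx/L)·cos(nπx/L) dx = 0.
⟨p²⟩ = 0.61378.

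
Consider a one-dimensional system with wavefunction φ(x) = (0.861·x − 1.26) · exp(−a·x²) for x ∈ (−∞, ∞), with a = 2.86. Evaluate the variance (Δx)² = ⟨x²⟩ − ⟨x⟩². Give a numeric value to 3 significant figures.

Compute ⟨x⟩ and ⟨x²⟩ separately, then (Δx)² = ⟨x²⟩ − ⟨x⟩².
Expand each integrand as polynomial × e^(−2ax²) and use ∫x^(2j)·e^(−2ax²) dx = (2j−1)!!/(4a)^j · √(π/(2a)), odd powers → 0; here √(π/(2a)) = 0.74110.
Normalization: ∫|φ|² dx = 1.2246.
⟨x⟩ = -0.11478 and ⟨x²⟩ = 0.094269.
(Δx)² = 0.094269 − (-0.11478)² = 0.081094.

0.0811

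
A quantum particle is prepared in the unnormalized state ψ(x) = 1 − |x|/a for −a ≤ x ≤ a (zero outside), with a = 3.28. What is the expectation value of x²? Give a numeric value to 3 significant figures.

1.08

⟨x²⟩ = ∫ x²·|ψ|² dx / ∫|ψ|² dx (integrals over the domain).
ψ is even, so ∫ over [−a, a] = 2∫₀ᵃ with ψ = 1 − x/a there: ∫₀ᵃ (1 − x/a)² dx = a/3, ∫₀ᵃ x²(1 − x/a)² dx = a³/30, ∫₀ᵃ x⁴(1 − x/a)² dx = a⁵/105.
State is unnormalized: ∫|ψ|² dx = 2.1867, and ∫ψ*·x²·ψ dx = 2.3525, so ⟨x²⟩ = 2.3525 / 2.1867.
⟨x²⟩ = 1.0758.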